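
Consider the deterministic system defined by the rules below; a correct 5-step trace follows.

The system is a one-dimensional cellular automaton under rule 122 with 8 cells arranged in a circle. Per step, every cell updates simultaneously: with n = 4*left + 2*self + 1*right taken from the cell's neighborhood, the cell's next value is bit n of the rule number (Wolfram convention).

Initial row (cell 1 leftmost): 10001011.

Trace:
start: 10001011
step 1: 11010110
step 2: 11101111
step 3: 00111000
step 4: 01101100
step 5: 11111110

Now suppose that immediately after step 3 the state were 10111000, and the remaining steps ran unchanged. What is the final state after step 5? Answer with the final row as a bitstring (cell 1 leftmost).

state after step 3 := 10111000
step 4: 01101101
step 5: 11111110

11111110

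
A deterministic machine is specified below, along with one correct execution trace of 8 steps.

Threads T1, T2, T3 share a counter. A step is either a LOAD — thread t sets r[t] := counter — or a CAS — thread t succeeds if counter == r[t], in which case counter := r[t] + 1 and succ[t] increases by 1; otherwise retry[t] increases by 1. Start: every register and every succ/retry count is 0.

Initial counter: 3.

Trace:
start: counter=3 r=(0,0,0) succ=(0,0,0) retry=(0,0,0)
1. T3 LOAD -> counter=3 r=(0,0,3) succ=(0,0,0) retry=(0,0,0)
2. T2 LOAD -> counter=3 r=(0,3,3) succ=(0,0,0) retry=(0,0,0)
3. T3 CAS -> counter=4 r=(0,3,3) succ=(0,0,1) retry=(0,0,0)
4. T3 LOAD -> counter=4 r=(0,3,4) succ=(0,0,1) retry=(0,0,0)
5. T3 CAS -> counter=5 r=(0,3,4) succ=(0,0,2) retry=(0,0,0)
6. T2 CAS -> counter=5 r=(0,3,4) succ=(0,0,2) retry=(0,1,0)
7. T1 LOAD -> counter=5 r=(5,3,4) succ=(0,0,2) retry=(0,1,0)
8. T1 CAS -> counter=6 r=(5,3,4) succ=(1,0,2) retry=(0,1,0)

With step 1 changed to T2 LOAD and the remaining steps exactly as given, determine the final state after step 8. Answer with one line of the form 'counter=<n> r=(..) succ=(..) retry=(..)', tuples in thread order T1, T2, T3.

counter=5 r=(4,3,3) succ=(1,0,1) retry=(0,1,1)

(re-executing from step 1 with the substitution; state before step 1: counter=3 r=(0,0,0) succ=(0,0,0) retry=(0,0,0))
1. T2 LOAD -> counter=3 r=(0,3,0) succ=(0,0,0) retry=(0,0,0)
2. T2 LOAD -> counter=3 r=(0,3,0) succ=(0,0,0) retry=(0,0,0)
3. T3 CAS -> counter=3 r=(0,3,0) succ=(0,0,0) retry=(0,0,1)
4. T3 LOAD -> counter=3 r=(0,3,3) succ=(0,0,0) retry=(0,0,1)
5. T3 CAS -> counter=4 r=(0,3,3) succ=(0,0,1) retry=(0,0,1)
6. T2 CAS -> counter=4 r=(0,3,3) succ=(0,0,1) retry=(0,1,1)
7. T1 LOAD -> counter=4 r=(4,3,3) succ=(0,0,1) retry=(0,1,1)
8. T1 CAS -> counter=5 r=(4,3,3) succ=(1,0,1) retry=(0,1,1)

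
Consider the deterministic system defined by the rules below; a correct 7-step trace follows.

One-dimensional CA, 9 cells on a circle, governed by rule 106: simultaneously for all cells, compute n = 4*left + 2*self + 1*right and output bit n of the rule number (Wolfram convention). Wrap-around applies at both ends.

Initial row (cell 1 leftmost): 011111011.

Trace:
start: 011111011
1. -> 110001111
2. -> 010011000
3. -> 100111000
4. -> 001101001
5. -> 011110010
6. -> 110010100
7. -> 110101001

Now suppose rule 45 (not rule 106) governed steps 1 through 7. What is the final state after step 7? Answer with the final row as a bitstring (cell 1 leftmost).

(re-executing steps 1..7 under rule 45; state before step 1: 011111011)
1. -> 110000110
2. -> 100110101
3. -> 000101111
4. -> 010111000
5. -> 011100011
6. -> 110001010
7. -> 100101111

100101111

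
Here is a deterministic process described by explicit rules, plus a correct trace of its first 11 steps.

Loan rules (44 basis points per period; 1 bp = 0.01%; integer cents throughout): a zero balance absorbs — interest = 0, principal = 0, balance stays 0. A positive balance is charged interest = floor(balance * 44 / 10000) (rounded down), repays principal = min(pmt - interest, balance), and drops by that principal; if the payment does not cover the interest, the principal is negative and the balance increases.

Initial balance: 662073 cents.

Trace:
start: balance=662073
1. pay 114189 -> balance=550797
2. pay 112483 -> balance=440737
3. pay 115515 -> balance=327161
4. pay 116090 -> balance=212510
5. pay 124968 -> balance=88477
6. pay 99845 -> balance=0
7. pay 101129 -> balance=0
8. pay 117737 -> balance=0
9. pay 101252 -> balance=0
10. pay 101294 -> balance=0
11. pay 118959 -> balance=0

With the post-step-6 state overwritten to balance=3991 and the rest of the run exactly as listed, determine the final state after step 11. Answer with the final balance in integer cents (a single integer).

state after step 6 := balance=3991
7. pay 101129 -> balance=0
8. pay 117737 -> balance=0
9. pay 101252 -> balance=0
10. pay 101294 -> balance=0
11. pay 118959 -> balance=0

0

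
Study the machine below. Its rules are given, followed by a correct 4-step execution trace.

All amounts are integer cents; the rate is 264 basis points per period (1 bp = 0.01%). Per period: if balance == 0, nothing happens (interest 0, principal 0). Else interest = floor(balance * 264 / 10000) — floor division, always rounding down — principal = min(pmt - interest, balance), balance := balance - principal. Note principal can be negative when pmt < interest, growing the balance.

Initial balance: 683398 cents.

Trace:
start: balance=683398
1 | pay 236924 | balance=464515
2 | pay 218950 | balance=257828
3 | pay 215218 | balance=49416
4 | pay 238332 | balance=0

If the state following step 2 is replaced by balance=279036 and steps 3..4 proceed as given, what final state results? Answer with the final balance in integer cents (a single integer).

0

state after step 2 := balance=279036
3 | pay 215218 | balance=71184
4 | pay 238332 | balance=0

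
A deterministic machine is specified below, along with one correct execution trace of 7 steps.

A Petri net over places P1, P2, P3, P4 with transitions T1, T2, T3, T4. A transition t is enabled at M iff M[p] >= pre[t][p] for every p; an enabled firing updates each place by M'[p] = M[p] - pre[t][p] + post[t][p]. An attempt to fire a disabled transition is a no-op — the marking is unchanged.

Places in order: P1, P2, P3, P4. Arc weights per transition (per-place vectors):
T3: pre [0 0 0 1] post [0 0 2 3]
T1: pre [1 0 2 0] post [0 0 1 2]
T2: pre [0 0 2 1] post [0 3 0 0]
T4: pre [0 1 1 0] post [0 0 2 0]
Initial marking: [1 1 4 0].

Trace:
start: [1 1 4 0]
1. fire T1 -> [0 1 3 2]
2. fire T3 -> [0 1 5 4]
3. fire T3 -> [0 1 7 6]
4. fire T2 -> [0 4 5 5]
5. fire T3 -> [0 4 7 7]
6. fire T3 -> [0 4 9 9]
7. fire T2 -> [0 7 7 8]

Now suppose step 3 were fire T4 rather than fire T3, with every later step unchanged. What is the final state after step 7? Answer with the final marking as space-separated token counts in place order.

(re-executing from step 3 with the substitution; state before step 3: [0 1 5 4])
3. fire T4 -> [0 0 6 4]
4. fire T2 -> [0 3 4 3]
5. fire T3 -> [0 3 6 5]
6. fire T3 -> [0 3 8 7]
7. fire T2 -> [0 6 6 6]

0 6 6 6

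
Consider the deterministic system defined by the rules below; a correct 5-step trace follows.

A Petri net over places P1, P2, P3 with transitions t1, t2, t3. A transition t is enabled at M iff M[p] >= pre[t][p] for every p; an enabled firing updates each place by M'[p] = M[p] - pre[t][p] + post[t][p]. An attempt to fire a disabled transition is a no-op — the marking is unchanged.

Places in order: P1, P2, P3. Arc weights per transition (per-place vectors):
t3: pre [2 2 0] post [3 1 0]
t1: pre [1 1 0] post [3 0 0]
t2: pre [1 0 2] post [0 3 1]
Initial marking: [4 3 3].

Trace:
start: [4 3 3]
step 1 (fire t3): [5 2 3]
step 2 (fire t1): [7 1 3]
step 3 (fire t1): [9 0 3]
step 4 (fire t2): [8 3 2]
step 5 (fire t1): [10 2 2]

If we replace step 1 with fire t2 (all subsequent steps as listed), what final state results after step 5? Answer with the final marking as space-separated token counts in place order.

8 6 1

(re-executing from step 1 with the substitution; state before step 1: [4 3 3])
step 1 (fire t2): [3 6 2]
step 2 (fire t1): [5 5 2]
step 3 (fire t1): [7 4 2]
step 4 (fire t2): [6 7 1]
step 5 (fire t1): [8 6 1]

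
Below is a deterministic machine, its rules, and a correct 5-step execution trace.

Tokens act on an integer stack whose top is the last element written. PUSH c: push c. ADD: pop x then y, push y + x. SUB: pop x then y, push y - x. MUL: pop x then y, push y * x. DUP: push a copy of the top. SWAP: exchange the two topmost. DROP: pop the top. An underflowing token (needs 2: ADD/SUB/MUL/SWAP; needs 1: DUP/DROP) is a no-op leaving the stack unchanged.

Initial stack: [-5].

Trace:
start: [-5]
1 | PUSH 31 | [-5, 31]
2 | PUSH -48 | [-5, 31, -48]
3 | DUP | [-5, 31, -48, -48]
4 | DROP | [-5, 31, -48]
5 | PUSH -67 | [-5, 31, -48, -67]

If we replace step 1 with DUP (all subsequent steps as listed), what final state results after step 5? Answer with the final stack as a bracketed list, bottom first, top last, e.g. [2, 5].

[-5, -5, -48, -67]

(re-executing from step 1 with the substitution; state before step 1: [-5])
1 | DUP | [-5, -5]
2 | PUSH -48 | [-5, -5, -48]
3 | DUP | [-5, -5, -48, -48]
4 | DROP | [-5, -5, -48]
5 | PUSH -67 | [-5, -5, -48, -67]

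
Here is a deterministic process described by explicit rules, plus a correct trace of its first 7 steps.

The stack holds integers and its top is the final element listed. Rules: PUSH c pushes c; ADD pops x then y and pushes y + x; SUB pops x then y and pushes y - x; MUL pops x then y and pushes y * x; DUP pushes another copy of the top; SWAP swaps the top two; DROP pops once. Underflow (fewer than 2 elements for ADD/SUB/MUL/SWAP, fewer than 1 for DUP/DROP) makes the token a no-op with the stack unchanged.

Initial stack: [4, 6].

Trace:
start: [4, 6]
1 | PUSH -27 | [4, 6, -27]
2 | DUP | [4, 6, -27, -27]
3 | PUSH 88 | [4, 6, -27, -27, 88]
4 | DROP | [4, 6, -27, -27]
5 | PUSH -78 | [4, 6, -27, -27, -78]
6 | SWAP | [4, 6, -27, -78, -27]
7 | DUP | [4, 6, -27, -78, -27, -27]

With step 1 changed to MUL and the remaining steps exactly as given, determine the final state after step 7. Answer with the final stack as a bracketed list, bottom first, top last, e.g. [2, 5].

[24, -78, 24, 24]

(re-executing from step 1 with the substitution; state before step 1: [4, 6])
1 | MUL | [24]
2 | DUP | [24, 24]
3 | PUSH 88 | [24, 24, 88]
4 | DROP | [24, 24]
5 | PUSH -78 | [24, 24, -78]
6 | SWAP | [24, -78, 24]
7 | DUP | [24, -78, 24, 24]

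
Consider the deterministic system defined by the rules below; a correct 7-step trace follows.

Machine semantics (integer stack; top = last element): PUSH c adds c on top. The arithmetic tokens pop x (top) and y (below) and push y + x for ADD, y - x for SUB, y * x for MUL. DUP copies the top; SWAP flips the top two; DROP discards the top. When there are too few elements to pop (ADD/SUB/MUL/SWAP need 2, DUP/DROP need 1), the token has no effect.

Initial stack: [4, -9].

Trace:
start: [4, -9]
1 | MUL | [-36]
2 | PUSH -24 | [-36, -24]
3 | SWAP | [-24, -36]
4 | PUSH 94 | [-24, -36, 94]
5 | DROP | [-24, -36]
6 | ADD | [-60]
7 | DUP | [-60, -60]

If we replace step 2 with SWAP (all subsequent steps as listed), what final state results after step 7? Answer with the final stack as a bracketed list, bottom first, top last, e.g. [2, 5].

(re-executing from step 2 with the substitution; state before step 2: [-36])
2 | SWAP | [-36]
3 | SWAP | [-36]
4 | PUSH 94 | [-36, 94]
5 | DROP | [-36]
6 | ADD | [-36]
7 | DUP | [-36, -36]

[-36, -36]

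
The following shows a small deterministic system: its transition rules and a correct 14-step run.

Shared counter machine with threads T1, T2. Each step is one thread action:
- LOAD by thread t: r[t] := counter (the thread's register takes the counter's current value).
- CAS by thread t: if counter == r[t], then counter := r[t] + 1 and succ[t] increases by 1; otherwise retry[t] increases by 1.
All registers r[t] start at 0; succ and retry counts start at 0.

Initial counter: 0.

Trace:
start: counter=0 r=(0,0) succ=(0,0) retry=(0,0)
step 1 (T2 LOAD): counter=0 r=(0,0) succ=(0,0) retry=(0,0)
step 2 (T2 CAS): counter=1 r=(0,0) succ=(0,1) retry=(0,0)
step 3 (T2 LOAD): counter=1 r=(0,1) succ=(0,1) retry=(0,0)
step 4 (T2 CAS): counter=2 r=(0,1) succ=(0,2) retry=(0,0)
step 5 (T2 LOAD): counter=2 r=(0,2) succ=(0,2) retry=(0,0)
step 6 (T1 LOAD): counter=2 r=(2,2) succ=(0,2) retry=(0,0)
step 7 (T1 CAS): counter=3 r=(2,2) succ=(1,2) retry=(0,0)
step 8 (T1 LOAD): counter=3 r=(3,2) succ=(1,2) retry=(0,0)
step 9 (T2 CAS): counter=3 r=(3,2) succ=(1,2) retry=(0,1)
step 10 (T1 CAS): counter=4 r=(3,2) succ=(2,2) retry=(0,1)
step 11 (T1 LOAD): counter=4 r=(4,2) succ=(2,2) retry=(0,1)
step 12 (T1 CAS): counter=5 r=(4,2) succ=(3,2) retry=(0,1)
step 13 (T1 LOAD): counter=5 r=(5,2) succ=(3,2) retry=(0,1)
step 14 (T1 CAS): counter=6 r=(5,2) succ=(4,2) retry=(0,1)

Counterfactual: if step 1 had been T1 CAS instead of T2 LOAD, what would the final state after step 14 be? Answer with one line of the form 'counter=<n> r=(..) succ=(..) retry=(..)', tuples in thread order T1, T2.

counter=6 r=(5,2) succ=(5,1) retry=(0,2)

(re-executing from step 1 with the substitution; state before step 1: counter=0 r=(0,0) succ=(0,0) retry=(0,0))
step 1 (T1 CAS): counter=1 r=(0,0) succ=(1,0) retry=(0,0)
step 2 (T2 CAS): counter=1 r=(0,0) succ=(1,0) retry=(0,1)
step 3 (T2 LOAD): counter=1 r=(0,1) succ=(1,0) retry=(0,1)
step 4 (T2 CAS): counter=2 r=(0,1) succ=(1,1) retry=(0,1)
step 5 (T2 LOAD): counter=2 r=(0,2) succ=(1,1) retry=(0,1)
step 6 (T1 LOAD): counter=2 r=(2,2) succ=(1,1) retry=(0,1)
step 7 (T1 CAS): counter=3 r=(2,2) succ=(2,1) retry=(0,1)
step 8 (T1 LOAD): counter=3 r=(3,2) succ=(2,1) retry=(0,1)
step 9 (T2 CAS): counter=3 r=(3,2) succ=(2,1) retry=(0,2)
step 10 (T1 CAS): counter=4 r=(3,2) succ=(3,1) retry=(0,2)
step 11 (T1 LOAD): counter=4 r=(4,2) succ=(3,1) retry=(0,2)
step 12 (T1 CAS): counter=5 r=(4,2) succ=(4,1) retry=(0,2)
step 13 (T1 LOAD): counter=5 r=(5,2) succ=(4,1) retry=(0,2)
step 14 (T1 CAS): counter=6 r=(5,2) succ=(5,1) retry=(0,2)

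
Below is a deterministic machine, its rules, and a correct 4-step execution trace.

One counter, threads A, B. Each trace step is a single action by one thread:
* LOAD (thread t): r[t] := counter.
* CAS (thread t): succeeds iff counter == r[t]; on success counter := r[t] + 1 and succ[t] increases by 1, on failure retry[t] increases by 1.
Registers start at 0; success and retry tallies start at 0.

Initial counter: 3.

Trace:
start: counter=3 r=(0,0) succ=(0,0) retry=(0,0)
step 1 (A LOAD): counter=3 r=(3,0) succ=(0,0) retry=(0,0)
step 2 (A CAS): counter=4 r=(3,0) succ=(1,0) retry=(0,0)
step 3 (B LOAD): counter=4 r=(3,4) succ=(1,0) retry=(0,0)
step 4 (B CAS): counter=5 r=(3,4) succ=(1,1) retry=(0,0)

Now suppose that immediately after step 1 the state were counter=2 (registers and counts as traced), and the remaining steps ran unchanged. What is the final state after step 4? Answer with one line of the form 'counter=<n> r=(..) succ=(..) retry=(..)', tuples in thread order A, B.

state after step 1 := counter=2 r=(3,0) succ=(0,0) retry=(0,0)
step 2 (A CAS): counter=2 r=(3,0) succ=(0,0) retry=(1,0)
step 3 (B LOAD): counter=2 r=(3,2) succ=(0,0) retry=(1,0)
step 4 (B CAS): counter=3 r=(3,2) succ=(0,1) retry=(1,0)

counter=3 r=(3,2) succ=(0,1) retry=(1,0)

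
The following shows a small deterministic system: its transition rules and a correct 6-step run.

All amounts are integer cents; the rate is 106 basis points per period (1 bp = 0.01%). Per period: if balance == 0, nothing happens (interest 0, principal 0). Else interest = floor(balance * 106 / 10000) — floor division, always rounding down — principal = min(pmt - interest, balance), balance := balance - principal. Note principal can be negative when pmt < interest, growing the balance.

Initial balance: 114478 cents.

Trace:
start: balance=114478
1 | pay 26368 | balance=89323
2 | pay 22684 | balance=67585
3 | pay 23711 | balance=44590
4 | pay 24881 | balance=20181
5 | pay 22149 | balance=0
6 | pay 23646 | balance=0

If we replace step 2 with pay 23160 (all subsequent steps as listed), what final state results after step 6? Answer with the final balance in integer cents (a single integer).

0

(re-executing from step 2 with the substitution; state before step 2: balance=89323)
2 | pay 23160 | balance=67109
3 | pay 23711 | balance=44109
4 | pay 24881 | balance=19695
5 | pay 22149 | balance=0
6 | pay 23646 | balance=0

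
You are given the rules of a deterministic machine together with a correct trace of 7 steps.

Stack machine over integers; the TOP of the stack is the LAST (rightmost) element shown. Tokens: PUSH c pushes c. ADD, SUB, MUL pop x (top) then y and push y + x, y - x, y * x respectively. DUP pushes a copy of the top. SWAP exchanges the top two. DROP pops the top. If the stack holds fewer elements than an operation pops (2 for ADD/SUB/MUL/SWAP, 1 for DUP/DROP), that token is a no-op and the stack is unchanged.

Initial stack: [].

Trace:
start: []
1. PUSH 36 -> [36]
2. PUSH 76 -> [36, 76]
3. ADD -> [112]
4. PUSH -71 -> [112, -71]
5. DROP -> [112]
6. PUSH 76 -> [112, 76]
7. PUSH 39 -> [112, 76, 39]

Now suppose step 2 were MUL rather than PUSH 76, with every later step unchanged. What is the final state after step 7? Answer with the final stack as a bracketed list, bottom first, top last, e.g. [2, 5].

[36, 76, 39]

(re-executing from step 2 with the substitution; state before step 2: [36])
2. MUL -> [36]
3. ADD -> [36]
4. PUSH -71 -> [36, -71]
5. DROP -> [36]
6. PUSH 76 -> [36, 76]
7. PUSH 39 -> [36, 76, 39]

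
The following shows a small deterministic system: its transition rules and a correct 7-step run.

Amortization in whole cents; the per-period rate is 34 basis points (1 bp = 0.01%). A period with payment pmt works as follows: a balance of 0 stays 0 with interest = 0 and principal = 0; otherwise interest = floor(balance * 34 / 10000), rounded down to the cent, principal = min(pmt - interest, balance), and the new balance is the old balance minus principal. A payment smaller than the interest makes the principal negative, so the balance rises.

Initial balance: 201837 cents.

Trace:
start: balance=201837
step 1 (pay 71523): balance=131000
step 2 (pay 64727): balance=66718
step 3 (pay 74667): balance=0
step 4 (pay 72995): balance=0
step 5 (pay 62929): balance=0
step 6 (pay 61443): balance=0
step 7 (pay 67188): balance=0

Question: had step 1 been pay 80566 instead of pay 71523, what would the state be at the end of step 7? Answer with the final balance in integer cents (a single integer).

(re-executing from step 1 with the substitution; state before step 1: balance=201837)
step 1 (pay 80566): balance=121957
step 2 (pay 64727): balance=57644
step 3 (pay 74667): balance=0
step 4 (pay 72995): balance=0
step 5 (pay 62929): balance=0
step 6 (pay 61443): balance=0
step 7 (pay 67188): balance=0

0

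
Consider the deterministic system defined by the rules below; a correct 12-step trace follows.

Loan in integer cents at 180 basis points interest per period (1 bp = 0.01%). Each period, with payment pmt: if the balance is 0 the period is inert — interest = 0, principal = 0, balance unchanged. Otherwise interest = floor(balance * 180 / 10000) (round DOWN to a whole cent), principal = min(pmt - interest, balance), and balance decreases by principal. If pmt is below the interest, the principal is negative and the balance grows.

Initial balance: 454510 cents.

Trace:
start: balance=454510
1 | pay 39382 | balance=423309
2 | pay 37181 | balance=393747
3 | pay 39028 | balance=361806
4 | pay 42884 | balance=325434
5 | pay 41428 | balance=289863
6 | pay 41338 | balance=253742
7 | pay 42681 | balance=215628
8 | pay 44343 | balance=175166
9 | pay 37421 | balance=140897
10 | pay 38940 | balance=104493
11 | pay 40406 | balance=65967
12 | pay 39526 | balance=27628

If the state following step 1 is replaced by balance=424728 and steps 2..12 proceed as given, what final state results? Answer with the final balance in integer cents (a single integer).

29353

state after step 1 := balance=424728
2 | pay 37181 | balance=395192
3 | pay 39028 | balance=363277
4 | pay 42884 | balance=326931
5 | pay 41428 | balance=291387
6 | pay 41338 | balance=255293
7 | pay 42681 | balance=217207
8 | pay 44343 | balance=176773
9 | pay 37421 | balance=142533
10 | pay 38940 | balance=106158
11 | pay 40406 | balance=67662
12 | pay 39526 | balance=29353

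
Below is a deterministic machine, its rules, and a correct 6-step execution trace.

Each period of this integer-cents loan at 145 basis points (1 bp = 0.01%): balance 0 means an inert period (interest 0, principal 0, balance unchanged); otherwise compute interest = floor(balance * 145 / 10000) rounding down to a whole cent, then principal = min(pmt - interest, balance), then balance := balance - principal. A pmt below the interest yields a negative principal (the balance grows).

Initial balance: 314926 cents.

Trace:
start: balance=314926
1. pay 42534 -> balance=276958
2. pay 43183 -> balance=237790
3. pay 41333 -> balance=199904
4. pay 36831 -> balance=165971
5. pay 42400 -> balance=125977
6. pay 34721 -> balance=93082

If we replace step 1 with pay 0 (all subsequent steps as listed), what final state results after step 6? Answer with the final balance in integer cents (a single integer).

138791

(re-executing from step 1 with the substitution; state before step 1: balance=314926)
1. pay 0 -> balance=319492
2. pay 43183 -> balance=280941
3. pay 41333 -> balance=243681
4. pay 36831 -> balance=210383
5. pay 42400 -> balance=171033
6. pay 34721 -> balance=138791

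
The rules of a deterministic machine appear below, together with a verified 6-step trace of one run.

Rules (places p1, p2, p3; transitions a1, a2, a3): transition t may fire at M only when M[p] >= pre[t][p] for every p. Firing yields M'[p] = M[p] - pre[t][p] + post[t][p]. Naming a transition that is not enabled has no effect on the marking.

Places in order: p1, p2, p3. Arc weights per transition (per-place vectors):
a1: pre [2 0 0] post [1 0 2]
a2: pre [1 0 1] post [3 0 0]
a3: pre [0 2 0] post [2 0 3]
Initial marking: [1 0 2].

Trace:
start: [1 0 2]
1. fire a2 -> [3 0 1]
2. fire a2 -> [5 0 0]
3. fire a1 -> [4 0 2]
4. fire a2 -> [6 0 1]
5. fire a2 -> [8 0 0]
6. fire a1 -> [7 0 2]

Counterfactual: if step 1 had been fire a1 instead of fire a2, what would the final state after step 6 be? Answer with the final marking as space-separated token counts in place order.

(re-executing from step 1 with the substitution; state before step 1: [1 0 2])
1. fire a1 -> [1 0 2]
2. fire a2 -> [3 0 1]
3. fire a1 -> [2 0 3]
4. fire a2 -> [4 0 2]
5. fire a2 -> [6 0 1]
6. fire a1 -> [5 0 3]

5 0 3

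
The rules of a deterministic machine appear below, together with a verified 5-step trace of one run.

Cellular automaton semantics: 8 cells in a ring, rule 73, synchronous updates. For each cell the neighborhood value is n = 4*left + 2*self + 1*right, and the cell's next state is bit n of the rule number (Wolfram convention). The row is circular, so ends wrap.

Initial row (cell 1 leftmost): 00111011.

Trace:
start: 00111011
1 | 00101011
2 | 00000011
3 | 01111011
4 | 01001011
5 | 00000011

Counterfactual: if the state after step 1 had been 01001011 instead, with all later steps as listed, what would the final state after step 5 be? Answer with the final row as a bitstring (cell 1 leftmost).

state after step 1 := 01001011
2 | 00000011
3 | 01111011
4 | 01001011
5 | 00000011

00000011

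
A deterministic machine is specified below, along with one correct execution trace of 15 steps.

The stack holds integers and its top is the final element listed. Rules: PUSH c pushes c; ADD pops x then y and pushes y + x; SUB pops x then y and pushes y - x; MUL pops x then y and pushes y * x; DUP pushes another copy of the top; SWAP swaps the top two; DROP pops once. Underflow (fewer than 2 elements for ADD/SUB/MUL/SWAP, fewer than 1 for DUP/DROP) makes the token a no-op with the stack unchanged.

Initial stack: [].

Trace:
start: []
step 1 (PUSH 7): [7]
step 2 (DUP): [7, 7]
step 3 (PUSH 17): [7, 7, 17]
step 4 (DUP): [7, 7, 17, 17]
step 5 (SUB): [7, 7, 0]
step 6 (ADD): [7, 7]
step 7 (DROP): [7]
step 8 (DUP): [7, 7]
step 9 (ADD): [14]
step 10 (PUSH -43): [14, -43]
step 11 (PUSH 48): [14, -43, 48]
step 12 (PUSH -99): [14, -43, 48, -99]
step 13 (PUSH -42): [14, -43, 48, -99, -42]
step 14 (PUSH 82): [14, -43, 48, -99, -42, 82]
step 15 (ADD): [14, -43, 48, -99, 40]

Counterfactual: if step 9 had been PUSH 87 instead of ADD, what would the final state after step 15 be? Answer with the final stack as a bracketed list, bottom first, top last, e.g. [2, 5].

[7, 7, 87, -43, 48, -99, 40]

(re-executing from step 9 with the substitution; state before step 9: [7, 7])
step 9 (PUSH 87): [7, 7, 87]
step 10 (PUSH -43): [7, 7, 87, -43]
step 11 (PUSH 48): [7, 7, 87, -43, 48]
step 12 (PUSH -99): [7, 7, 87, -43, 48, -99]
step 13 (PUSH -42): [7, 7, 87, -43, 48, -99, -42]
step 14 (PUSH 82): [7, 7, 87, -43, 48, -99, -42, 82]
step 15 (ADD): [7, 7, 87, -43, 48, -99, 40]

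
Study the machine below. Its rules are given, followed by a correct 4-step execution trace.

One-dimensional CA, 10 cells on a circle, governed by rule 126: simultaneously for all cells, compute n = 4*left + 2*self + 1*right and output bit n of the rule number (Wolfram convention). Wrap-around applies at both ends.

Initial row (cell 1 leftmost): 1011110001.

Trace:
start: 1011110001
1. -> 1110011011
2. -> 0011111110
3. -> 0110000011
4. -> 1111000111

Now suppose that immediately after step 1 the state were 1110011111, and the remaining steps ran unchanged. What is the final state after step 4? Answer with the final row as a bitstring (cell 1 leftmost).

state after step 1 := 1110011111
2. -> 0011110000
3. -> 0110011000
4. -> 1111111100

1111111100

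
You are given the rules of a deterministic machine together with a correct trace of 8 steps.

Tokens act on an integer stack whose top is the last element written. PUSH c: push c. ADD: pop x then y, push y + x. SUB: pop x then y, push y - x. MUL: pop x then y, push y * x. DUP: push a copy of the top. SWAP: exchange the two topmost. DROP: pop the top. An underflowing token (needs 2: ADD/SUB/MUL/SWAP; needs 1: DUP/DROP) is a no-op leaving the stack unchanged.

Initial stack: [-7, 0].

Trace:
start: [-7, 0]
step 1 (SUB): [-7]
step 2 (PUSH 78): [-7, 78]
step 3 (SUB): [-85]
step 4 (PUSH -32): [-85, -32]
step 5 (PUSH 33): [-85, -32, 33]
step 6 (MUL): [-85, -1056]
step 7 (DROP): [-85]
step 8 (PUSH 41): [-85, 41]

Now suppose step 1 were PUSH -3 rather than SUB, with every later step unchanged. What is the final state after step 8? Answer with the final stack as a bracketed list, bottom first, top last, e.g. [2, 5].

[-7, 0, -81, 41]

(re-executing from step 1 with the substitution; state before step 1: [-7, 0])
step 1 (PUSH -3): [-7, 0, -3]
step 2 (PUSH 78): [-7, 0, -3, 78]
step 3 (SUB): [-7, 0, -81]
step 4 (PUSH -32): [-7, 0, -81, -32]
step 5 (PUSH 33): [-7, 0, -81, -32, 33]
step 6 (MUL): [-7, 0, -81, -1056]
step 7 (DROP): [-7, 0, -81]
step 8 (PUSH 41): [-7, 0, -81, 41]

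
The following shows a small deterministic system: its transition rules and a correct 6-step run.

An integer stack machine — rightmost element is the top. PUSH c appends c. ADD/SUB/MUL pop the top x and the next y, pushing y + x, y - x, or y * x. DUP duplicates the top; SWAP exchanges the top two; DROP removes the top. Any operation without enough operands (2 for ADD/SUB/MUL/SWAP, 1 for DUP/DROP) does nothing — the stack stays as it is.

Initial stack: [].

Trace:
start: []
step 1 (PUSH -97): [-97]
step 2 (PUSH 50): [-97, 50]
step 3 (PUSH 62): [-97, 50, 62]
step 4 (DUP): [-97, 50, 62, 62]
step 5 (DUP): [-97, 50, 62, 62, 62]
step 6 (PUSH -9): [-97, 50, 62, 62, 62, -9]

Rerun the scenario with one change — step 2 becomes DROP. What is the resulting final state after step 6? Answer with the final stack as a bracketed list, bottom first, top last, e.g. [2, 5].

[62, 62, 62, -9]

(re-executing from step 2 with the substitution; state before step 2: [-97])
step 2 (DROP): []
step 3 (PUSH 62): [62]
step 4 (DUP): [62, 62]
step 5 (DUP): [62, 62, 62]
step 6 (PUSH -9): [62, 62, 62, -9]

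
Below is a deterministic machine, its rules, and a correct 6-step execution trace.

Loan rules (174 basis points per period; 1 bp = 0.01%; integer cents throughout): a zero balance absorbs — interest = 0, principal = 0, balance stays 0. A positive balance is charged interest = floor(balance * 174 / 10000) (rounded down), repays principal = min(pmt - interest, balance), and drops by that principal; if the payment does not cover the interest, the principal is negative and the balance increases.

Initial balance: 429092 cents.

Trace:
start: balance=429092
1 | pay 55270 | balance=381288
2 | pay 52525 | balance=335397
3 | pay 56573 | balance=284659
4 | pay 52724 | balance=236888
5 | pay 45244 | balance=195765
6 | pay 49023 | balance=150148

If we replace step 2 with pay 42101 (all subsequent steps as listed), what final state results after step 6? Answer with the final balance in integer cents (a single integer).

161317

(re-executing from step 2 with the substitution; state before step 2: balance=381288)
2 | pay 42101 | balance=345821
3 | pay 56573 | balance=295265
4 | pay 52724 | balance=247678
5 | pay 45244 | balance=206743
6 | pay 49023 | balance=161317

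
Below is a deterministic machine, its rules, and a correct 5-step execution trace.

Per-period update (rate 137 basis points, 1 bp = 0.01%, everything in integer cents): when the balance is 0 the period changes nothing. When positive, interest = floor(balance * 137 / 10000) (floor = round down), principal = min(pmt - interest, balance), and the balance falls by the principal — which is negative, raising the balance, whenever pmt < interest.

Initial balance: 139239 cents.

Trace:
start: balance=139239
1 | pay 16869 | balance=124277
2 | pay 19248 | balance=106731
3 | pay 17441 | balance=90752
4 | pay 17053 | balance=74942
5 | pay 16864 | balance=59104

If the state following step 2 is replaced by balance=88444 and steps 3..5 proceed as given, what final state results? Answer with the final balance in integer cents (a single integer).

state after step 2 := balance=88444
3 | pay 17441 | balance=72214
4 | pay 17053 | balance=56150
5 | pay 16864 | balance=40055

40055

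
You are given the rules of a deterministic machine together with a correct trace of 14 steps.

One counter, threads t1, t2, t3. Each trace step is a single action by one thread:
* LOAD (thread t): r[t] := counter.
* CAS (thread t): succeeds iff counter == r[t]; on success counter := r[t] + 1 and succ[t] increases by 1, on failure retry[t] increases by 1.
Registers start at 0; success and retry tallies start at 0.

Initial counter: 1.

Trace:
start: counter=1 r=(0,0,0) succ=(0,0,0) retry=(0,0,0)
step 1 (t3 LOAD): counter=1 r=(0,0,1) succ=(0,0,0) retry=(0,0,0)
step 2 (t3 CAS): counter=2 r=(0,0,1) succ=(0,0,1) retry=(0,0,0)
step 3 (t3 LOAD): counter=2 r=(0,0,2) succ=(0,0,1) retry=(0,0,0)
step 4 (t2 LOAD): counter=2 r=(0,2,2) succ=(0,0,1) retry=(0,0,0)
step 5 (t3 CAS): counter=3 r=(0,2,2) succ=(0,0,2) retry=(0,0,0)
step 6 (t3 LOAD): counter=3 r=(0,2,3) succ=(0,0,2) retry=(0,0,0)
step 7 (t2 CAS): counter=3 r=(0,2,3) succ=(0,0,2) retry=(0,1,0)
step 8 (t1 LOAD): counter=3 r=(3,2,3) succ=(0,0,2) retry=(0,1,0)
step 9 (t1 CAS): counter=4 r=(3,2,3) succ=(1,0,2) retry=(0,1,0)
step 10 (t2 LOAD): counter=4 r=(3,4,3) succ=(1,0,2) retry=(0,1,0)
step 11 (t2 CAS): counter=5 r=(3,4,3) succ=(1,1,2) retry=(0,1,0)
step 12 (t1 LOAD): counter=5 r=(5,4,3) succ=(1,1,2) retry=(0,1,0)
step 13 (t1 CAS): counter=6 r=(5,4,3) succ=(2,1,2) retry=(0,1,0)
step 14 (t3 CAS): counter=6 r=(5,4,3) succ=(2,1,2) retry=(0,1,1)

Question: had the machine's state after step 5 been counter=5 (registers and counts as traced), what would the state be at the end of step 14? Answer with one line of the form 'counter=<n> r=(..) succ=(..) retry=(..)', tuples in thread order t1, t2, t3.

state after step 5 := counter=5 r=(0,2,2) succ=(0,0,2) retry=(0,0,0)
step 6 (t3 LOAD): counter=5 r=(0,2,5) succ=(0,0,2) retry=(0,0,0)
step 7 (t2 CAS): counter=5 r=(0,2,5) succ=(0,0,2) retry=(0,1,0)
step 8 (t1 LOAD): counter=5 r=(5,2,5) succ=(0,0,2) retry=(0,1,0)
step 9 (t1 CAS): counter=6 r=(5,2,5) succ=(1,0,2) retry=(0,1,0)
step 10 (t2 LOAD): counter=6 r=(5,6,5) succ=(1,0,2) retry=(0,1,0)
step 11 (t2 CAS): counter=7 r=(5,6,5) succ=(1,1,2) retry=(0,1,0)
step 12 (t1 LOAD): counter=7 r=(7,6,5) succ=(1,1,2) retry=(0,1,0)
step 13 (t1 CAS): counter=8 r=(7,6,5) succ=(2,1,2) retry=(0,1,0)
step 14 (t3 CAS): counter=8 r=(7,6,5) succ=(2,1,2) retry=(0,1,1)

counter=8 r=(7,6,5) succ=(2,1,2) retry=(0,1,1)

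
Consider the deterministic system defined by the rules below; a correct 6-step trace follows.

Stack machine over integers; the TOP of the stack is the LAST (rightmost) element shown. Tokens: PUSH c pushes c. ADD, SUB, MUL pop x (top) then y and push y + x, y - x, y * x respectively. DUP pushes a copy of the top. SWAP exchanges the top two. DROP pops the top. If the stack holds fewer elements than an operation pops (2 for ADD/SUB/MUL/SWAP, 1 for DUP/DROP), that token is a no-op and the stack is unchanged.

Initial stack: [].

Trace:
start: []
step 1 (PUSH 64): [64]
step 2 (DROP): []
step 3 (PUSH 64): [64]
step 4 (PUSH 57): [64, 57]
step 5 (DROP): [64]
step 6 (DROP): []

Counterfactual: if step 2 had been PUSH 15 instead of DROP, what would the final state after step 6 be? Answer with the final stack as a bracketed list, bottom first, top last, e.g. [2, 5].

[64, 15]

(re-executing from step 2 with the substitution; state before step 2: [64])
step 2 (PUSH 15): [64, 15]
step 3 (PUSH 64): [64, 15, 64]
step 4 (PUSH 57): [64, 15, 64, 57]
step 5 (DROP): [64, 15, 64]
step 6 (DROP): [64, 15]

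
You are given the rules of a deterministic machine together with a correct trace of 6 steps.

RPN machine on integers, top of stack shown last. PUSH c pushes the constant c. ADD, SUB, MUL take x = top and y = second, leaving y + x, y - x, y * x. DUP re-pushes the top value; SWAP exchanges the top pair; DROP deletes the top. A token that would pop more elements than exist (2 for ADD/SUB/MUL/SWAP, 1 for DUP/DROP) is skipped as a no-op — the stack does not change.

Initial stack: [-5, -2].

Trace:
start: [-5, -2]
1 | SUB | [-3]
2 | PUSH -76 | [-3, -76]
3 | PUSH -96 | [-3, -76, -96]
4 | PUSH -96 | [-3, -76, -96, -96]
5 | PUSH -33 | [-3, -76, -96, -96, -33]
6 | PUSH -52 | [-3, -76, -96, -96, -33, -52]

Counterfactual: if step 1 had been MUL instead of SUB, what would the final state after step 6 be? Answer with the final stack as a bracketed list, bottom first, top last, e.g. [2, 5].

(re-executing from step 1 with the substitution; state before step 1: [-5, -2])
1 | MUL | [10]
2 | PUSH -76 | [10, -76]
3 | PUSH -96 | [10, -76, -96]
4 | PUSH -96 | [10, -76, -96, -96]
5 | PUSH -33 | [10, -76, -96, -96, -33]
6 | PUSH -52 | [10, -76, -96, -96, -33, -52]

[10, -76, -96, -96, -33, -52]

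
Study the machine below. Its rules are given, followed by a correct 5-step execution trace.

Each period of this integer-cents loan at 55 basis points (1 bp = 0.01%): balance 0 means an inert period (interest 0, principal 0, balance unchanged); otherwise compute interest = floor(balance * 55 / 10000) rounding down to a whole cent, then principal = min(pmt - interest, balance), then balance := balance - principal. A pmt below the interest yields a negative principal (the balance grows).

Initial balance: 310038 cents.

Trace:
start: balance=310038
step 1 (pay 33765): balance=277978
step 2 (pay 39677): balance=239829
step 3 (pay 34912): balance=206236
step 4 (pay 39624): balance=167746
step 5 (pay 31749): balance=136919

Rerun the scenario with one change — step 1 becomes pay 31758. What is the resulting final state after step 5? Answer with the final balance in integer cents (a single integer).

138970

(re-executing from step 1 with the substitution; state before step 1: balance=310038)
step 1 (pay 31758): balance=279985
step 2 (pay 39677): balance=241847
step 3 (pay 34912): balance=208265
step 4 (pay 39624): balance=169786
step 5 (pay 31749): balance=138970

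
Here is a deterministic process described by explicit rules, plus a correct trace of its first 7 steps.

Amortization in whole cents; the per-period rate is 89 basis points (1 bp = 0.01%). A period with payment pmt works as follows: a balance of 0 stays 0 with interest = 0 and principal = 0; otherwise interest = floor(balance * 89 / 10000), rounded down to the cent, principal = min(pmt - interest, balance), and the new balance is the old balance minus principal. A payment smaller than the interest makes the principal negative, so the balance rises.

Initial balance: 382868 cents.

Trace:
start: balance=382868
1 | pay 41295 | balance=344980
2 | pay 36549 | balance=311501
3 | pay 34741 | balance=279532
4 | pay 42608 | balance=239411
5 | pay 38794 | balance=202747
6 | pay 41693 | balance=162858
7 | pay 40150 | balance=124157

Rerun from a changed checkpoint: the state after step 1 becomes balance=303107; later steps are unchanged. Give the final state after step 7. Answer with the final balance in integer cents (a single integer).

state after step 1 := balance=303107
2 | pay 36549 | balance=269255
3 | pay 34741 | balance=236910
4 | pay 42608 | balance=196410
5 | pay 38794 | balance=159364
6 | pay 41693 | balance=119089
7 | pay 40150 | balance=79998

79998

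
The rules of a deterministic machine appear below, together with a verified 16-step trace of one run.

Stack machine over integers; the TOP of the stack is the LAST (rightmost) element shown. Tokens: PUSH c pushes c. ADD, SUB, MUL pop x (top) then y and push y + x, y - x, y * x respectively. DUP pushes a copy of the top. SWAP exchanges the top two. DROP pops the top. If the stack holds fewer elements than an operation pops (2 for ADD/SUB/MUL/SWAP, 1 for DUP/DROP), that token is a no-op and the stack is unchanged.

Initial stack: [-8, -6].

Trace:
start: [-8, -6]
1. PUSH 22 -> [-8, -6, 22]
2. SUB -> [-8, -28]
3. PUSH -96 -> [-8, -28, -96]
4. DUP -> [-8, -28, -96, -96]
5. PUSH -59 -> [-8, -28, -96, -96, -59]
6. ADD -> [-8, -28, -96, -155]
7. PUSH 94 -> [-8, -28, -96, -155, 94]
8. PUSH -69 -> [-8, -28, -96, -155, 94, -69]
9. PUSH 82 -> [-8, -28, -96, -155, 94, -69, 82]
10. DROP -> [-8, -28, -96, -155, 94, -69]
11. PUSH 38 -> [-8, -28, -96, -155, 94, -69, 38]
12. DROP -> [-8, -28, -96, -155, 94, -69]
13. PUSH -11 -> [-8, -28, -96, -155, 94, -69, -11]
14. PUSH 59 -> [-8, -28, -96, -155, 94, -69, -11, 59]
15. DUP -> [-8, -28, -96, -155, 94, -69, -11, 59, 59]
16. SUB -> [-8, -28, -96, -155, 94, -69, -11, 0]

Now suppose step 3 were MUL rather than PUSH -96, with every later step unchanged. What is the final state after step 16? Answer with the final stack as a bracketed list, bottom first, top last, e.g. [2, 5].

(re-executing from step 3 with the substitution; state before step 3: [-8, -28])
3. MUL -> [224]
4. DUP -> [224, 224]
5. PUSH -59 -> [224, 224, -59]
6. ADD -> [224, 165]
7. PUSH 94 -> [224, 165, 94]
8. PUSH -69 -> [224, 165, 94, -69]
9. PUSH 82 -> [224, 165, 94, -69, 82]
10. DROP -> [224, 165, 94, -69]
11. PUSH 38 -> [224, 165, 94, -69, 38]
12. DROP -> [224, 165, 94, -69]
13. PUSH -11 -> [224, 165, 94, -69, -11]
14. PUSH 59 -> [224, 165, 94, -69, -11, 59]
15. DUP -> [224, 165, 94, -69, -11, 59, 59]
16. SUB -> [224, 165, 94, -69, -11, 0]

[224, 165, 94, -69, -11, 0]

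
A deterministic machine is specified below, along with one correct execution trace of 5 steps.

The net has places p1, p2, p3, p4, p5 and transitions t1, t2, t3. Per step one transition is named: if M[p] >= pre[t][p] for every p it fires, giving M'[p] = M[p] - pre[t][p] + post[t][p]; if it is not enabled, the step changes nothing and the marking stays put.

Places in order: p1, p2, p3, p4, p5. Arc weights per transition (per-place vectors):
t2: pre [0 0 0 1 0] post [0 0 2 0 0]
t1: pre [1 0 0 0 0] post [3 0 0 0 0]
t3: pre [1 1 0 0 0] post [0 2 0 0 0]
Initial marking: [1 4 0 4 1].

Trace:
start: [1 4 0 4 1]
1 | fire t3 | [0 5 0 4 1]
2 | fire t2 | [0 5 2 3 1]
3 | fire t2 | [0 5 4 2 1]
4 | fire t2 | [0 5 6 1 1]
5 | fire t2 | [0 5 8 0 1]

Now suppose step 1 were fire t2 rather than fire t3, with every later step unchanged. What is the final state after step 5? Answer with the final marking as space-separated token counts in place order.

(re-executing from step 1 with the substitution; state before step 1: [1 4 0 4 1])
1 | fire t2 | [1 4 2 3 1]
2 | fire t2 | [1 4 4 2 1]
3 | fire t2 | [1 4 6 1 1]
4 | fire t2 | [1 4 8 0 1]
5 | fire t2 | [1 4 8 0 1]

1 4 8 0 1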